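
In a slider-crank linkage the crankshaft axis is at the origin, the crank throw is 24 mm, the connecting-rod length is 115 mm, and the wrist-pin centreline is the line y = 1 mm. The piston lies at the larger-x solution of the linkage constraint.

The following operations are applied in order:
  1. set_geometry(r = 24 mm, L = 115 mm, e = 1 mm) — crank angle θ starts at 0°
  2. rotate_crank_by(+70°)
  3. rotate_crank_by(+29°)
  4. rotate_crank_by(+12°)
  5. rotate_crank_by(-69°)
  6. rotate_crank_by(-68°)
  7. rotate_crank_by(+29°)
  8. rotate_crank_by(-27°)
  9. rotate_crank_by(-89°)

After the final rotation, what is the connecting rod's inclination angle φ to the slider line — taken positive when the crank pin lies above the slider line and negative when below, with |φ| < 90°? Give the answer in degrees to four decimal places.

-11.5838

set_geometry: r = 24 mm, L = 115 mm, e = 1 mm; θ ← 0°
rotate_crank_by(+70°): θ ← 0° +70° = 70°
rotate_crank_by(+29°): θ ← 70° +29° = 99°
rotate_crank_by(+12°): θ ← 99° +12° = 111°
rotate_crank_by(-69°): θ ← 111° -69° = 42°
rotate_crank_by(-68°): θ ← 42° -68° = -26°
rotate_crank_by(+29°): θ ← -26° +29° = 3°
rotate_crank_by(-27°): θ ← 3° -27° = -24°
rotate_crank_by(-89°): θ ← -24° -89° = -113°
crank pin P = (r cos θ, r sin θ) = (-9.377547, -22.092116)
h = r sin θ − e = -22.092116 − 1 = -23.092116
sin φ = h / L = -23.092116 / 115 = -0.20080101
φ = arcsin(-0.20080101) = -11.583804°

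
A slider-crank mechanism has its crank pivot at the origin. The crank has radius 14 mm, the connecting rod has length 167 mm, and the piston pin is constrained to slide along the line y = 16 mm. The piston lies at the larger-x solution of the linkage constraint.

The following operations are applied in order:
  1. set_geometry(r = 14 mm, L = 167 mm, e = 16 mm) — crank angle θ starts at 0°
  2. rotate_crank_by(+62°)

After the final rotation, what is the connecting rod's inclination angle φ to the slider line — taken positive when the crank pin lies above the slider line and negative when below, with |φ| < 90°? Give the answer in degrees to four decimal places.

set_geometry: r = 14 mm, L = 167 mm, e = 16 mm; θ ← 0°
rotate_crank_by(+62°): θ ← 0° +62° = 62°
crank pin P = (r cos θ, r sin θ) = (6.572602, 12.361266)
h = r sin θ − e = 12.361266 − 16 = -3.638734
sin φ = h / L = -3.638734 / 167 = -0.02178882
φ = arcsin(-0.02178882) = -1.248506°

-1.2485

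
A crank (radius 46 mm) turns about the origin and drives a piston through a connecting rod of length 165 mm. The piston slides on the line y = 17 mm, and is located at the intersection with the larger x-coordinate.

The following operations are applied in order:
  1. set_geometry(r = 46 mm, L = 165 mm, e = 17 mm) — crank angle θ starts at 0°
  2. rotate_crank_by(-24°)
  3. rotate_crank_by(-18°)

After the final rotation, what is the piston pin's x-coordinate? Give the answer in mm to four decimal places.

set_geometry: r = 46 mm, L = 165 mm, e = 17 mm; θ ← 0°
rotate_crank_by(-24°): θ ← 0° -24° = -24°
rotate_crank_by(-18°): θ ← -24° -18° = -42°
crank pin P = (r cos θ, r sin θ) = (34.184662, -30.780008)
h = r sin θ − e = -30.780008 − 17 = -47.780008
x = r cos θ + √(L² − h²) = 34.184662 + √(27225.0 − 2282.9292) = 34.184662 + 157.930589 = 192.115251

192.1153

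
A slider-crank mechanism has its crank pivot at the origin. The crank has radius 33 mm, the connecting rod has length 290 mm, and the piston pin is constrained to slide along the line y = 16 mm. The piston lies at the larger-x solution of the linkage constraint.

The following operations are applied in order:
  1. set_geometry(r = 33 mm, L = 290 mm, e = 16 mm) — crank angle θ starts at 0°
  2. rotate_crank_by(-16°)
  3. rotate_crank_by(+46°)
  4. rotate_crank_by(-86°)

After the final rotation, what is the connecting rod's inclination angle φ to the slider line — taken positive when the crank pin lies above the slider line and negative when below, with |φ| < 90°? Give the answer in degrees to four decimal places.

set_geometry: r = 33 mm, L = 290 mm, e = 16 mm; θ ← 0°
rotate_crank_by(-16°): θ ← 0° -16° = -16°
rotate_crank_by(+46°): θ ← -16° +46° = 30°
rotate_crank_by(-86°): θ ← 30° -86° = -56°
crank pin P = (r cos θ, r sin θ) = (18.453366, -27.358240)
h = r sin θ − e = -27.358240 − 16 = -43.358240
sin φ = h / L = -43.358240 / 290 = -0.14951117
φ = arcsin(-0.14951117) = -8.598599°

-8.5986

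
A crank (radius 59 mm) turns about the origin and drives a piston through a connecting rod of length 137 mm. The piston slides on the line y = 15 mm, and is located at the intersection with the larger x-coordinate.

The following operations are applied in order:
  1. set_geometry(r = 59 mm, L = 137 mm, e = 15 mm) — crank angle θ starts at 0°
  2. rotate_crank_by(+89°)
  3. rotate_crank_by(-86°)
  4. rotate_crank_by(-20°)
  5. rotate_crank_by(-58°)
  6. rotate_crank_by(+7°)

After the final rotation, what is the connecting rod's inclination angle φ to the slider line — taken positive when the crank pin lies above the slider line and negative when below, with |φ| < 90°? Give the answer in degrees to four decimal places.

set_geometry: r = 59 mm, L = 137 mm, e = 15 mm; θ ← 0°
rotate_crank_by(+89°): θ ← 0° +89° = 89°
rotate_crank_by(-86°): θ ← 89° -86° = 3°
rotate_crank_by(-20°): θ ← 3° -20° = -17°
rotate_crank_by(-58°): θ ← -17° -58° = -75°
rotate_crank_by(+7°): θ ← -75° +7° = -68°
crank pin P = (r cos θ, r sin θ) = (22.101789, -54.703847)
h = r sin θ − e = -54.703847 − 15 = -69.703847
sin φ = h / L = -69.703847 / 137 = -0.50878721
φ = arcsin(-0.50878721) = -30.583080°

-30.5831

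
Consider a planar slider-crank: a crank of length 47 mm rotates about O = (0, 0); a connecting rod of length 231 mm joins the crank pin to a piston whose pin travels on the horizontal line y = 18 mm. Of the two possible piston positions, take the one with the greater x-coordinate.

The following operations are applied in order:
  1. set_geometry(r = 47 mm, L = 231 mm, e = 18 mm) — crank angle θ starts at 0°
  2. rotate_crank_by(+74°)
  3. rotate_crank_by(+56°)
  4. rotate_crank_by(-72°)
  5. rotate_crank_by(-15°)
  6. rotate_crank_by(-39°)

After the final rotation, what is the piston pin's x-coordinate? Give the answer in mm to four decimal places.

277.4159

set_geometry: r = 47 mm, L = 231 mm, e = 18 mm; θ ← 0°
rotate_crank_by(+74°): θ ← 0° +74° = 74°
rotate_crank_by(+56°): θ ← 74° +56° = 130°
rotate_crank_by(-72°): θ ← 130° -72° = 58°
rotate_crank_by(-15°): θ ← 58° -15° = 43°
rotate_crank_by(-39°): θ ← 43° -39° = 4°
crank pin P = (r cos θ, r sin θ) = (46.885510, 3.278554)
h = r sin θ − e = 3.278554 − 18 = -14.721446
x = r cos θ + √(L² − h²) = 46.885510 + √(53361.0 − 216.7210) = 46.885510 + 230.530430 = 277.415940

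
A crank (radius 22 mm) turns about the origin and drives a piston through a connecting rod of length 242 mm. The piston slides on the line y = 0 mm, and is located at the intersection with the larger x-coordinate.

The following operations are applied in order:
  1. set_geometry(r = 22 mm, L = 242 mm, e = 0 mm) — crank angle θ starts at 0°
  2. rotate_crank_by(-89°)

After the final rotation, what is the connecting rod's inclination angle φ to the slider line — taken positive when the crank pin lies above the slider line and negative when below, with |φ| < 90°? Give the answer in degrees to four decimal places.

set_geometry: r = 22 mm, L = 242 mm, e = 0 mm; θ ← 0°
rotate_crank_by(-89°): θ ← 0° -89° = -89°
crank pin P = (r cos θ, r sin θ) = (0.383953, -21.996649)
h = r sin θ − e = -21.996649 − 0 = -21.996649
sin φ = h / L = -21.996649 / 242 = -0.09089525
φ = arcsin(-0.09089525) = -5.215112°

-5.2151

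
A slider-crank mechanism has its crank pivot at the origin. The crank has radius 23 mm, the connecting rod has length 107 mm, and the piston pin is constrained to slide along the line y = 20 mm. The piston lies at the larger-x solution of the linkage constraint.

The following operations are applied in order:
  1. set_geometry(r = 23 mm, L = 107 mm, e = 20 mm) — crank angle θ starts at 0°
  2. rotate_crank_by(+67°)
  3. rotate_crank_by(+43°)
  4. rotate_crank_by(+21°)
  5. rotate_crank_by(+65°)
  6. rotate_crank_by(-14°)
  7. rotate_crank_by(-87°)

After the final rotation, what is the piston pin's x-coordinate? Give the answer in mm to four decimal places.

104.9558

set_geometry: r = 23 mm, L = 107 mm, e = 20 mm; θ ← 0°
rotate_crank_by(+67°): θ ← 0° +67° = 67°
rotate_crank_by(+43°): θ ← 67° +43° = 110°
rotate_crank_by(+21°): θ ← 110° +21° = 131°
rotate_crank_by(+65°): θ ← 131° +65° = 196°
rotate_crank_by(-14°): θ ← 196° -14° = 182°
rotate_crank_by(-87°): θ ← 182° -87° = 95°
crank pin P = (r cos θ, r sin θ) = (-2.004582, 22.912478)
h = r sin θ − e = 22.912478 − 20 = 2.912478
x = r cos θ + √(L² − h²) = -2.004582 + √(11449.0 − 8.4825) = -2.004582 + 106.960355 = 104.955773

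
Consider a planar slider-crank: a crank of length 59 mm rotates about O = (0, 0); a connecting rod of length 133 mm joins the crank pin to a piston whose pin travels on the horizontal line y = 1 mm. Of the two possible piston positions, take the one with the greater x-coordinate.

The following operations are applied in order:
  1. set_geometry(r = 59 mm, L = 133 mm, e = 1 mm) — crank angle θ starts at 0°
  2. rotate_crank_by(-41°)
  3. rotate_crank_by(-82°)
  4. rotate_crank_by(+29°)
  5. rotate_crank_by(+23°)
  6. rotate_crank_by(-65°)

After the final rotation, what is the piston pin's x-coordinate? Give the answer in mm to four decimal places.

set_geometry: r = 59 mm, L = 133 mm, e = 1 mm; θ ← 0°
rotate_crank_by(-41°): θ ← 0° -41° = -41°
rotate_crank_by(-82°): θ ← -41° -82° = -123°
rotate_crank_by(+29°): θ ← -123° +29° = -94°
rotate_crank_by(+23°): θ ← -94° +23° = -71°
rotate_crank_by(-65°): θ ← -71° -65° = -136°
crank pin P = (r cos θ, r sin θ) = (-42.441048, -40.984844)
h = r sin θ − e = -40.984844 − 1 = -41.984844
x = r cos θ + √(L² − h²) = -42.441048 + √(17689.0 − 1762.7271) = -42.441048 + 126.199338 = 83.758290

83.7583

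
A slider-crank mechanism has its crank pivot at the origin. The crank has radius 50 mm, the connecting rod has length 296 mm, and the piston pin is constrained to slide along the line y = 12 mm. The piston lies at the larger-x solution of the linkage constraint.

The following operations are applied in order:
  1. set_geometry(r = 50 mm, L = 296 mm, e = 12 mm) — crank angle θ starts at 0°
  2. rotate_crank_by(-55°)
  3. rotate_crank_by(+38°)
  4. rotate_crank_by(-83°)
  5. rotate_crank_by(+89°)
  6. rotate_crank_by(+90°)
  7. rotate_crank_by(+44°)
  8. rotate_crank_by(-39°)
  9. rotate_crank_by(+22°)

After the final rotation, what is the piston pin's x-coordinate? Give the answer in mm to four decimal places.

280.0131

set_geometry: r = 50 mm, L = 296 mm, e = 12 mm; θ ← 0°
rotate_crank_by(-55°): θ ← 0° -55° = -55°
rotate_crank_by(+38°): θ ← -55° +38° = -17°
rotate_crank_by(-83°): θ ← -17° -83° = -100°
rotate_crank_by(+89°): θ ← -100° +89° = -11°
rotate_crank_by(+90°): θ ← -11° +90° = 79°
rotate_crank_by(+44°): θ ← 79° +44° = 123°
rotate_crank_by(-39°): θ ← 123° -39° = 84°
rotate_crank_by(+22°): θ ← 84° +22° = 106°
crank pin P = (r cos θ, r sin θ) = (-13.781868, 48.063085)
h = r sin θ − e = 48.063085 − 12 = 36.063085
x = r cos θ + √(L² − h²) = -13.781868 + √(87616.0 − 1300.5461) = -13.781868 + 293.794918 = 280.013050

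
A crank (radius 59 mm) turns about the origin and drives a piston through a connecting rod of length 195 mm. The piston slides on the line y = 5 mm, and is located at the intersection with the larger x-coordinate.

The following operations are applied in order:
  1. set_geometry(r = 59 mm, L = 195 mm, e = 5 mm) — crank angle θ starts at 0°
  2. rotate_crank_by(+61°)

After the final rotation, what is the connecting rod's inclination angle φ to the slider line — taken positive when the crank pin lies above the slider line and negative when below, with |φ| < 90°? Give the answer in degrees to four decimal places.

set_geometry: r = 59 mm, L = 195 mm, e = 5 mm; θ ← 0°
rotate_crank_by(+61°): θ ← 0° +61° = 61°
crank pin P = (r cos θ, r sin θ) = (28.603768, 51.602563)
h = r sin θ − e = 51.602563 − 5 = 46.602563
sin φ = h / L = 46.602563 / 195 = 0.23898750
φ = arcsin(0.23898750) = 13.826790°

13.8268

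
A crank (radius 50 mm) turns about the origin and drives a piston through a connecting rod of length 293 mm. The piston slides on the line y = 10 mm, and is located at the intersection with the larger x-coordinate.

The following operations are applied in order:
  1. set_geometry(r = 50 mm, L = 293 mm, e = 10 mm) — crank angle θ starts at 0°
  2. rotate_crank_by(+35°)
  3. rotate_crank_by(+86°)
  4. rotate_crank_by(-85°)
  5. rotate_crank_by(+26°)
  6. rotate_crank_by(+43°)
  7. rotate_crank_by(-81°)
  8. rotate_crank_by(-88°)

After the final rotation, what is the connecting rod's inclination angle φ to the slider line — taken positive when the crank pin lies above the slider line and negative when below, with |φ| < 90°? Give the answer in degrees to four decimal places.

-10.8074

set_geometry: r = 50 mm, L = 293 mm, e = 10 mm; θ ← 0°
rotate_crank_by(+35°): θ ← 0° +35° = 35°
rotate_crank_by(+86°): θ ← 35° +86° = 121°
rotate_crank_by(-85°): θ ← 121° -85° = 36°
rotate_crank_by(+26°): θ ← 36° +26° = 62°
rotate_crank_by(+43°): θ ← 62° +43° = 105°
rotate_crank_by(-81°): θ ← 105° -81° = 24°
rotate_crank_by(-88°): θ ← 24° -88° = -64°
crank pin P = (r cos θ, r sin θ) = (21.918557, -44.939702)
h = r sin θ − e = -44.939702 − 10 = -54.939702
sin φ = h / L = -54.939702 / 293 = -0.18750752
φ = arcsin(-0.18750752) = -10.807361°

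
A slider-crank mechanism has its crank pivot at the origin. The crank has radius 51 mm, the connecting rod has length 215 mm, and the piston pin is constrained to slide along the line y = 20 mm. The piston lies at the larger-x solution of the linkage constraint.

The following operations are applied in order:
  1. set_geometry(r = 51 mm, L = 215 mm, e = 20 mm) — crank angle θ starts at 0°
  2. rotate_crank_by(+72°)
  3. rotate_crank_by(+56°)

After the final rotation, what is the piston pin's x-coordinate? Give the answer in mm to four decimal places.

182.6513

set_geometry: r = 51 mm, L = 215 mm, e = 20 mm; θ ← 0°
rotate_crank_by(+72°): θ ← 0° +72° = 72°
rotate_crank_by(+56°): θ ← 72° +56° = 128°
crank pin P = (r cos θ, r sin θ) = (-31.398735, 40.188548)
h = r sin θ − e = 40.188548 − 20 = 20.188548
x = r cos θ + √(L² − h²) = -31.398735 + √(46225.0 − 407.5775) = -31.398735 + 214.050047 = 182.651312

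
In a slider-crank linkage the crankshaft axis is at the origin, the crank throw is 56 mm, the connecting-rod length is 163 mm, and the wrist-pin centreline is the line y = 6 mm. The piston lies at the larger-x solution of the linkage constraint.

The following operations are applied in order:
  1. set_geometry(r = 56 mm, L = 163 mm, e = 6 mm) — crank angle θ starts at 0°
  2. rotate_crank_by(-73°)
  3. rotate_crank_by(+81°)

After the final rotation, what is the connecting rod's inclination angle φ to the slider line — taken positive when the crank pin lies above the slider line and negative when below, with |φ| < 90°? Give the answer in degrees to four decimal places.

0.6305

set_geometry: r = 56 mm, L = 163 mm, e = 6 mm; θ ← 0°
rotate_crank_by(-73°): θ ← 0° -73° = -73°
rotate_crank_by(+81°): θ ← -73° +81° = 8°
crank pin P = (r cos θ, r sin θ) = (55.455012, 7.793694)
h = r sin θ − e = 7.793694 − 6 = 1.793694
sin φ = h / L = 1.793694 / 163 = 0.01100426
φ = arcsin(0.01100426) = 0.630510°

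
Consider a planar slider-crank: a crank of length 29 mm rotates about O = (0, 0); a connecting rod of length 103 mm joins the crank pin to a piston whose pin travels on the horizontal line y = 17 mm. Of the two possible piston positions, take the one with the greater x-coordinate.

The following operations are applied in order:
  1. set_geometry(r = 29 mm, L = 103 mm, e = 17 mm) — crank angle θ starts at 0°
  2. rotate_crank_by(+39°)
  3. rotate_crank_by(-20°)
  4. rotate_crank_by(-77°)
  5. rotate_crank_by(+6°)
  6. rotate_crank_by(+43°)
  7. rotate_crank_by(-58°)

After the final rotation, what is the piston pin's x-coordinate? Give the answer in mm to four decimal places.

104.6038

set_geometry: r = 29 mm, L = 103 mm, e = 17 mm; θ ← 0°
rotate_crank_by(+39°): θ ← 0° +39° = 39°
rotate_crank_by(-20°): θ ← 39° -20° = 19°
rotate_crank_by(-77°): θ ← 19° -77° = -58°
rotate_crank_by(+6°): θ ← -58° +6° = -52°
rotate_crank_by(+43°): θ ← -52° +43° = -9°
rotate_crank_by(-58°): θ ← -9° -58° = -67°
crank pin P = (r cos θ, r sin θ) = (11.331203, -26.694641)
h = r sin θ − e = -26.694641 − 17 = -43.694641
x = r cos θ + √(L² − h²) = 11.331203 + √(10609.0 − 1909.2216) = 11.331203 + 93.272602 = 104.603805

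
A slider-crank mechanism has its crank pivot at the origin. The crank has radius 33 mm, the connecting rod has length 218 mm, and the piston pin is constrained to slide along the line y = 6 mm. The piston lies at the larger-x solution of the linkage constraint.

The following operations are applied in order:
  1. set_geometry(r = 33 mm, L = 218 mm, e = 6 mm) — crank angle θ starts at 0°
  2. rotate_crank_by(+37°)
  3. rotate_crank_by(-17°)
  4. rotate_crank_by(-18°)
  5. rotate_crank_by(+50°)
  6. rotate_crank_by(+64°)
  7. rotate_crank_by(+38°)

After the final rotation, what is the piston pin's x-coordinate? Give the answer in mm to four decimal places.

188.1753

set_geometry: r = 33 mm, L = 218 mm, e = 6 mm; θ ← 0°
rotate_crank_by(+37°): θ ← 0° +37° = 37°
rotate_crank_by(-17°): θ ← 37° -17° = 20°
rotate_crank_by(-18°): θ ← 20° -18° = 2°
rotate_crank_by(+50°): θ ← 2° +50° = 52°
rotate_crank_by(+64°): θ ← 52° +64° = 116°
rotate_crank_by(+38°): θ ← 116° +38° = 154°
crank pin P = (r cos θ, r sin θ) = (-29.660204, 14.466248)
h = r sin θ − e = 14.466248 − 6 = 8.466248
x = r cos θ + √(L² − h²) = -29.660204 + √(47524.0 − 71.6774) = -29.660204 + 217.835540 = 188.175337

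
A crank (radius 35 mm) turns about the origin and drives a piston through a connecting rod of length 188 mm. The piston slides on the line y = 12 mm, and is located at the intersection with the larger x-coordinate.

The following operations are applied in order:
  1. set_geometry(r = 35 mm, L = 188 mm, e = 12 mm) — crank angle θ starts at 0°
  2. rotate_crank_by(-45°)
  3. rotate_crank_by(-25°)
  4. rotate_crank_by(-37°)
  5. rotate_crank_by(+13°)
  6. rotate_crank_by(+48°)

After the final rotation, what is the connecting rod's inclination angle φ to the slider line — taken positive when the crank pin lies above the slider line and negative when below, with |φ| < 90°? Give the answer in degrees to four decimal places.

set_geometry: r = 35 mm, L = 188 mm, e = 12 mm; θ ← 0°
rotate_crank_by(-45°): θ ← 0° -45° = -45°
rotate_crank_by(-25°): θ ← -45° -25° = -70°
rotate_crank_by(-37°): θ ← -70° -37° = -107°
rotate_crank_by(+13°): θ ← -107° +13° = -94°
rotate_crank_by(+48°): θ ← -94° +48° = -46°
crank pin P = (r cos θ, r sin θ) = (24.313043, -25.176893)
h = r sin θ − e = -25.176893 − 12 = -37.176893
sin φ = h / L = -37.176893 / 188 = -0.19774943
φ = arcsin(-0.19774943) = -11.405383°

-11.4054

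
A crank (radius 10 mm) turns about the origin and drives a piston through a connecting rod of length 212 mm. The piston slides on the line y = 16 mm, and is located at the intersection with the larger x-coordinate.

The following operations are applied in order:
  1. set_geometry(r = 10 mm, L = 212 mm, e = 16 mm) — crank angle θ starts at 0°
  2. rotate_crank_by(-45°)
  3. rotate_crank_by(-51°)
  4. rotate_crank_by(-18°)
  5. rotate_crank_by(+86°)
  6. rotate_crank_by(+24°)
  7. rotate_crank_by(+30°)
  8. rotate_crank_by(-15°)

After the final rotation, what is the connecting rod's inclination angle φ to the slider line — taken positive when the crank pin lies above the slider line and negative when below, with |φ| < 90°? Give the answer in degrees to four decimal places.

set_geometry: r = 10 mm, L = 212 mm, e = 16 mm; θ ← 0°
rotate_crank_by(-45°): θ ← 0° -45° = -45°
rotate_crank_by(-51°): θ ← -45° -51° = -96°
rotate_crank_by(-18°): θ ← -96° -18° = -114°
rotate_crank_by(+86°): θ ← -114° +86° = -28°
rotate_crank_by(+24°): θ ← -28° +24° = -4°
rotate_crank_by(+30°): θ ← -4° +30° = 26°
rotate_crank_by(-15°): θ ← 26° -15° = 11°
crank pin P = (r cos θ, r sin θ) = (9.816272, 1.908090)
h = r sin θ − e = 1.908090 − 16 = -14.091910
sin φ = h / L = -14.091910 / 212 = -0.06647127
φ = arcsin(-0.06647127) = -3.811334°

-3.8113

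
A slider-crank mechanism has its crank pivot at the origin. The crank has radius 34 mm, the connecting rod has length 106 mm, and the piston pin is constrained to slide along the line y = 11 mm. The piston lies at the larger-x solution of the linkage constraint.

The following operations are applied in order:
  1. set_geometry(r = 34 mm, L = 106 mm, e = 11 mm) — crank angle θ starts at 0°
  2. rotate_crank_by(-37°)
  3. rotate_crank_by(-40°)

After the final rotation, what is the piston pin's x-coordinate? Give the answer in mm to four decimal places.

set_geometry: r = 34 mm, L = 106 mm, e = 11 mm; θ ← 0°
rotate_crank_by(-37°): θ ← 0° -37° = -37°
rotate_crank_by(-40°): θ ← -37° -40° = -77°
crank pin P = (r cos θ, r sin θ) = (7.648336, -33.128582)
h = r sin θ − e = -33.128582 − 11 = -44.128582
x = r cos θ + √(L² − h²) = 7.648336 + √(11236.0 − 1947.3318) = 7.648336 + 96.377737 = 104.026073

104.0261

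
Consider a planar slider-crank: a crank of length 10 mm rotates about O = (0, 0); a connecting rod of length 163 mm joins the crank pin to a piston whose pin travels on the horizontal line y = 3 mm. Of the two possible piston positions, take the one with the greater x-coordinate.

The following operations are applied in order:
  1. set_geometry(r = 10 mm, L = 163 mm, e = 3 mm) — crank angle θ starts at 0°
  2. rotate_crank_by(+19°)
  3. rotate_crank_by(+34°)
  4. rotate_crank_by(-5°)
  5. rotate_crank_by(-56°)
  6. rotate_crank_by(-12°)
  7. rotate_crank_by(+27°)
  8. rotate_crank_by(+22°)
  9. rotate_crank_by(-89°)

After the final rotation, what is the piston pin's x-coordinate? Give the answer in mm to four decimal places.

set_geometry: r = 10 mm, L = 163 mm, e = 3 mm; θ ← 0°
rotate_crank_by(+19°): θ ← 0° +19° = 19°
rotate_crank_by(+34°): θ ← 19° +34° = 53°
rotate_crank_by(-5°): θ ← 53° -5° = 48°
rotate_crank_by(-56°): θ ← 48° -56° = -8°
rotate_crank_by(-12°): θ ← -8° -12° = -20°
rotate_crank_by(+27°): θ ← -20° +27° = 7°
rotate_crank_by(+22°): θ ← 7° +22° = 29°
rotate_crank_by(-89°): θ ← 29° -89° = -60°
crank pin P = (r cos θ, r sin θ) = (5.000000, -8.660254)
h = r sin θ − e = -8.660254 − 3 = -11.660254
x = r cos θ + √(L² − h²) = 5.000000 + √(26569.0 − 135.9615) = 5.000000 + 162.582405 = 167.582405

167.5824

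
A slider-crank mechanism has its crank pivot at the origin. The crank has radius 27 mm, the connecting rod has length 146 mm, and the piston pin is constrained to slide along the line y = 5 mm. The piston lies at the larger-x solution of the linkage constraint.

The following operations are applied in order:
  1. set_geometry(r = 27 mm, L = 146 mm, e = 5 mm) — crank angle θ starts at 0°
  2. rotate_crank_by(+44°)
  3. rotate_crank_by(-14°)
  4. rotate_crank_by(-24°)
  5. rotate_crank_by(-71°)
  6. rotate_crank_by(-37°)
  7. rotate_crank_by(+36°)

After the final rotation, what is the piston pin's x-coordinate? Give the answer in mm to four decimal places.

set_geometry: r = 27 mm, L = 146 mm, e = 5 mm; θ ← 0°
rotate_crank_by(+44°): θ ← 0° +44° = 44°
rotate_crank_by(-14°): θ ← 44° -14° = 30°
rotate_crank_by(-24°): θ ← 30° -24° = 6°
rotate_crank_by(-71°): θ ← 6° -71° = -65°
rotate_crank_by(-37°): θ ← -65° -37° = -102°
rotate_crank_by(+36°): θ ← -102° +36° = -66°
crank pin P = (r cos θ, r sin θ) = (10.981889, -24.665727)
h = r sin θ − e = -24.665727 − 5 = -29.665727
x = r cos θ + √(L² − h²) = 10.981889 + √(21316.0 − 880.0554) = 10.981889 + 142.954345 = 153.936234

153.9362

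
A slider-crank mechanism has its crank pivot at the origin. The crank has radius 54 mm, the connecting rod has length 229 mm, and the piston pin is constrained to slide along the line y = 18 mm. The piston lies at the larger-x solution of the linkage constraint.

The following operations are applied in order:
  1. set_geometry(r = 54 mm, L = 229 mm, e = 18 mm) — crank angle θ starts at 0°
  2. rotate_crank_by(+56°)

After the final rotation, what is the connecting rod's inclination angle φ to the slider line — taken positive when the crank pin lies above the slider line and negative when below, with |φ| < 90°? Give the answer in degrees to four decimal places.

set_geometry: r = 54 mm, L = 229 mm, e = 18 mm; θ ← 0°
rotate_crank_by(+56°): θ ← 0° +56° = 56°
crank pin P = (r cos θ, r sin θ) = (30.196417, 44.768029)
h = r sin θ − e = 44.768029 − 18 = 26.768029
sin φ = h / L = 26.768029 / 229 = 0.11689096
φ = arcsin(0.11689096) = 6.712705°

6.7127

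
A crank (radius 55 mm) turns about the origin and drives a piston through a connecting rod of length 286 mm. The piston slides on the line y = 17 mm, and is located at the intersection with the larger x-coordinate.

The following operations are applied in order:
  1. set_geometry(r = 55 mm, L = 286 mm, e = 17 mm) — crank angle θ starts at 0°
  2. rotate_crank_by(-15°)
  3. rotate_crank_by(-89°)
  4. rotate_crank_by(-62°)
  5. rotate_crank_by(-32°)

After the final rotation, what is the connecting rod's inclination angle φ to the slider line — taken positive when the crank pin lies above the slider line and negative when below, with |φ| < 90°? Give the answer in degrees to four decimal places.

set_geometry: r = 55 mm, L = 286 mm, e = 17 mm; θ ← 0°
rotate_crank_by(-15°): θ ← 0° -15° = -15°
rotate_crank_by(-89°): θ ← -15° -89° = -104°
rotate_crank_by(-62°): θ ← -104° -62° = -166°
rotate_crank_by(-32°): θ ← -166° -32° = -198°
crank pin P = (r cos θ, r sin θ) = (-52.308108, 16.995935)
h = r sin θ − e = 16.995935 − 17 = -0.004065
sin φ = h / L = -0.004065 / 286 = -0.00001421
φ = arcsin(-0.00001421) = -0.000814°

-0.0008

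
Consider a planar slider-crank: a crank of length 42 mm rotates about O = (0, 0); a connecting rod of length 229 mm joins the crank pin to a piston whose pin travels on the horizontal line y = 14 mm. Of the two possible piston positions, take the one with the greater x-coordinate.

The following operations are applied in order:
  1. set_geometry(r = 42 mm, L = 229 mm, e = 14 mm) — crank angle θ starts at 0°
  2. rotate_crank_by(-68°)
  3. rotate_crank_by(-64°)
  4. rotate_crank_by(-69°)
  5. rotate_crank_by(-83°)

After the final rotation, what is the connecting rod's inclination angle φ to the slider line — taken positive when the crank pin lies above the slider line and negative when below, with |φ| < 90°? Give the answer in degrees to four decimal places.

6.7088

set_geometry: r = 42 mm, L = 229 mm, e = 14 mm; θ ← 0°
rotate_crank_by(-68°): θ ← 0° -68° = -68°
rotate_crank_by(-64°): θ ← -68° -64° = -132°
rotate_crank_by(-69°): θ ← -132° -69° = -201°
rotate_crank_by(-83°): θ ← -201° -83° = -284°
crank pin P = (r cos θ, r sin θ) = (10.160720, 40.752421)
h = r sin θ − e = 40.752421 − 14 = 26.752421
sin φ = h / L = 26.752421 / 229 = 0.11682280
φ = arcsin(0.11682280) = 6.708772°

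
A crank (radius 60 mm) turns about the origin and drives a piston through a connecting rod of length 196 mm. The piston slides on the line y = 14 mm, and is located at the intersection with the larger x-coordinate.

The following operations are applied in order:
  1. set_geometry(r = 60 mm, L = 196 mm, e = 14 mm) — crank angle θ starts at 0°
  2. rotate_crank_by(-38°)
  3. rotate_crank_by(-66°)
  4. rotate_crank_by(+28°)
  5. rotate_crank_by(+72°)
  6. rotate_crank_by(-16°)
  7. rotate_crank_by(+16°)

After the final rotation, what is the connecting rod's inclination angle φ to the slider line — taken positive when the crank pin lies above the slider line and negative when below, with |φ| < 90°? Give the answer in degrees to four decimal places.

set_geometry: r = 60 mm, L = 196 mm, e = 14 mm; θ ← 0°
rotate_crank_by(-38°): θ ← 0° -38° = -38°
rotate_crank_by(-66°): θ ← -38° -66° = -104°
rotate_crank_by(+28°): θ ← -104° +28° = -76°
rotate_crank_by(+72°): θ ← -76° +72° = -4°
rotate_crank_by(-16°): θ ← -4° -16° = -20°
rotate_crank_by(+16°): θ ← -20° +16° = -4°
crank pin P = (r cos θ, r sin θ) = (59.853843, -4.185388)
h = r sin θ − e = -4.185388 − 14 = -18.185388
sin φ = h / L = -18.185388 / 196 = -0.09278259
φ = arcsin(-0.09278259) = -5.323708°

-5.3237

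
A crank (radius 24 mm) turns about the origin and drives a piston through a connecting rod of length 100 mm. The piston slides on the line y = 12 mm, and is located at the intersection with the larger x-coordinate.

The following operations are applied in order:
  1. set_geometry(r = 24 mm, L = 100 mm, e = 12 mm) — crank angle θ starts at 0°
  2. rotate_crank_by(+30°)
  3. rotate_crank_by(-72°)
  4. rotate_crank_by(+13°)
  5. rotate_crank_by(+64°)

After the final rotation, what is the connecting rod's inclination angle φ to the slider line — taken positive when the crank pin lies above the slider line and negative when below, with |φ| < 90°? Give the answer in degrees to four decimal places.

set_geometry: r = 24 mm, L = 100 mm, e = 12 mm; θ ← 0°
rotate_crank_by(+30°): θ ← 0° +30° = 30°
rotate_crank_by(-72°): θ ← 30° -72° = -42°
rotate_crank_by(+13°): θ ← -42° +13° = -29°
rotate_crank_by(+64°): θ ← -29° +64° = 35°
crank pin P = (r cos θ, r sin θ) = (19.659649, 13.765834)
h = r sin θ − e = 13.765834 − 12 = 1.765834
sin φ = h / L = 1.765834 / 100 = 0.01765834
φ = arcsin(0.01765834) = 1.011801°

1.0118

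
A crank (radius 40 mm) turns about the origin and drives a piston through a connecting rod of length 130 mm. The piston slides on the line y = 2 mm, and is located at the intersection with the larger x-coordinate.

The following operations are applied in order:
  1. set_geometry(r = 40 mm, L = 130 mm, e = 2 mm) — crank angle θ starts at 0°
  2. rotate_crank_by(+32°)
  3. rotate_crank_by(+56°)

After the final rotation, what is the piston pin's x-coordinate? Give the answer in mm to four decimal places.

set_geometry: r = 40 mm, L = 130 mm, e = 2 mm; θ ← 0°
rotate_crank_by(+32°): θ ← 0° +32° = 32°
rotate_crank_by(+56°): θ ← 32° +56° = 88°
crank pin P = (r cos θ, r sin θ) = (1.395980, 39.975633)
h = r sin θ − e = 39.975633 − 2 = 37.975633
x = r cos θ + √(L² − h²) = 1.395980 + √(16900.0 − 1442.1487) = 1.395980 + 124.329607 = 125.725587

125.7256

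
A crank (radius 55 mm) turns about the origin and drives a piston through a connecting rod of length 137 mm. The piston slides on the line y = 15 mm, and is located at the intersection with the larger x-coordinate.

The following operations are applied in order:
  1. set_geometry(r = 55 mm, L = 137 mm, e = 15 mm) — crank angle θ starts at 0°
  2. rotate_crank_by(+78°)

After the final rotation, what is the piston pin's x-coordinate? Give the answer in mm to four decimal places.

set_geometry: r = 55 mm, L = 137 mm, e = 15 mm; θ ← 0°
rotate_crank_by(+78°): θ ← 0° +78° = 78°
crank pin P = (r cos θ, r sin θ) = (11.435143, 53.798118)
h = r sin θ − e = 53.798118 − 15 = 38.798118
x = r cos θ + √(L² − h²) = 11.435143 + √(18769.0 − 1505.2940) = 11.435143 + 131.391423 = 142.826566

142.8266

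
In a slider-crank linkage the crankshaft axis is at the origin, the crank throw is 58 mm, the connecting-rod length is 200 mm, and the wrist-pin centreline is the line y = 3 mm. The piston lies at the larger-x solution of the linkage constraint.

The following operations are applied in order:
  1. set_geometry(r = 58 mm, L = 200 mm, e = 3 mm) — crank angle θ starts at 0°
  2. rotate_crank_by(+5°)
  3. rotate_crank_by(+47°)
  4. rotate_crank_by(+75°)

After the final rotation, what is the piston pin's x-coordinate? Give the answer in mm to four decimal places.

set_geometry: r = 58 mm, L = 200 mm, e = 3 mm; θ ← 0°
rotate_crank_by(+5°): θ ← 0° +5° = 5°
rotate_crank_by(+47°): θ ← 5° +47° = 52°
rotate_crank_by(+75°): θ ← 52° +75° = 127°
crank pin P = (r cos θ, r sin θ) = (-34.905271, 46.320860)
h = r sin θ − e = 46.320860 − 3 = 43.320860
x = r cos θ + √(L² − h²) = -34.905271 + √(40000.0 − 1876.6969) = -34.905271 + 195.251897 = 160.346625

160.3466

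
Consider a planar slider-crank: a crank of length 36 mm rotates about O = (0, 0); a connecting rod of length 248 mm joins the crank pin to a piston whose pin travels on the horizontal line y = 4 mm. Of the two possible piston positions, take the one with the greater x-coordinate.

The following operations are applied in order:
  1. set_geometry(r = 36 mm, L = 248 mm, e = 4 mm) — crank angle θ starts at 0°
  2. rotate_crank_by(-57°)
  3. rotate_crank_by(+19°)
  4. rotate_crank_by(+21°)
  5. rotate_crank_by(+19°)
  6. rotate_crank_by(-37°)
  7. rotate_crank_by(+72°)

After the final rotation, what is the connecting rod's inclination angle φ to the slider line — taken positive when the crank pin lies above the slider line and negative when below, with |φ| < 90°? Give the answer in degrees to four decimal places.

set_geometry: r = 36 mm, L = 248 mm, e = 4 mm; θ ← 0°
rotate_crank_by(-57°): θ ← 0° -57° = -57°
rotate_crank_by(+19°): θ ← -57° +19° = -38°
rotate_crank_by(+21°): θ ← -38° +21° = -17°
rotate_crank_by(+19°): θ ← -17° +19° = 2°
rotate_crank_by(-37°): θ ← 2° -37° = -35°
rotate_crank_by(+72°): θ ← -35° +72° = 37°
crank pin P = (r cos θ, r sin θ) = (28.750878, 21.665341)
h = r sin θ − e = 21.665341 − 4 = 17.665341
sin φ = h / L = 17.665341 / 248 = 0.07123121
φ = arcsin(0.07123121) = 4.084707°

4.0847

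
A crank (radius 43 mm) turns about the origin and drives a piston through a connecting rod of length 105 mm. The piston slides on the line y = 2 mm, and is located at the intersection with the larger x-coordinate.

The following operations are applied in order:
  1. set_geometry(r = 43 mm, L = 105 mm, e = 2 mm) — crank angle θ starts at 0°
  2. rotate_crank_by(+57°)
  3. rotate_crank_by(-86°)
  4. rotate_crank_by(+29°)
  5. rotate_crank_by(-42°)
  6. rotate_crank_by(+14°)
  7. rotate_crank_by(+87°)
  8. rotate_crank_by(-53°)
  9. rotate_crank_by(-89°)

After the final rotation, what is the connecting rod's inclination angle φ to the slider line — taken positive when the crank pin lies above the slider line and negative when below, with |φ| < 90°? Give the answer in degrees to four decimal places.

set_geometry: r = 43 mm, L = 105 mm, e = 2 mm; θ ← 0°
rotate_crank_by(+57°): θ ← 0° +57° = 57°
rotate_crank_by(-86°): θ ← 57° -86° = -29°
rotate_crank_by(+29°): θ ← -29° +29° = 0°
rotate_crank_by(-42°): θ ← 0° -42° = -42°
rotate_crank_by(+14°): θ ← -42° +14° = -28°
rotate_crank_by(+87°): θ ← -28° +87° = 59°
rotate_crank_by(-53°): θ ← 59° -53° = 6°
rotate_crank_by(-89°): θ ← 6° -89° = -83°
crank pin P = (r cos θ, r sin θ) = (5.240382, -42.679485)
h = r sin θ − e = -42.679485 − 2 = -44.679485
sin φ = h / L = -44.679485 / 105 = -0.42551890
φ = arcsin(-0.42551890) = -25.183513°

-25.1835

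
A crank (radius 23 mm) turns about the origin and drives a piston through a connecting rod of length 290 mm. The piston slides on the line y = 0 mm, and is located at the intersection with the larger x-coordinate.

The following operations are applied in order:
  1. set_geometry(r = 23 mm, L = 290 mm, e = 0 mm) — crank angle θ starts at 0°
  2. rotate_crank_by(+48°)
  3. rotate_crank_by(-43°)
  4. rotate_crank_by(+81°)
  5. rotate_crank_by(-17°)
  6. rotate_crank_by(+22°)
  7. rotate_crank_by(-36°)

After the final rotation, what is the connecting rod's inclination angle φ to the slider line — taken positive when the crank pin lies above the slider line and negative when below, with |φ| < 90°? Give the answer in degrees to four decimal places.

set_geometry: r = 23 mm, L = 290 mm, e = 0 mm; θ ← 0°
rotate_crank_by(+48°): θ ← 0° +48° = 48°
rotate_crank_by(-43°): θ ← 48° -43° = 5°
rotate_crank_by(+81°): θ ← 5° +81° = 86°
rotate_crank_by(-17°): θ ← 86° -17° = 69°
rotate_crank_by(+22°): θ ← 69° +22° = 91°
rotate_crank_by(-36°): θ ← 91° -36° = 55°
crank pin P = (r cos θ, r sin θ) = (13.192258, 18.840497)
h = r sin θ − e = 18.840497 − 0 = 18.840497
sin φ = h / L = 18.840497 / 290 = 0.06496723
φ = arcsin(0.06496723) = 3.724972°

3.7250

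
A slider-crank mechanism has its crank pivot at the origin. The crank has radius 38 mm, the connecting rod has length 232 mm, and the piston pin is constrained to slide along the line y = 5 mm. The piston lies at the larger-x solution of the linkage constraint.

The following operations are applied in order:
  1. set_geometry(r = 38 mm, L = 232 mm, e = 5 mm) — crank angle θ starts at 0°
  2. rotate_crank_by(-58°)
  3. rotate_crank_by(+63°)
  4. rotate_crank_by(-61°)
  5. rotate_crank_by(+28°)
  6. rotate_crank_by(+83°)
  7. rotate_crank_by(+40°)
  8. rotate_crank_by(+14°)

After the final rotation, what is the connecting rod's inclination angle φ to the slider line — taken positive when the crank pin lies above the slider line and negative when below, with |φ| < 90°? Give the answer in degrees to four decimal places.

set_geometry: r = 38 mm, L = 232 mm, e = 5 mm; θ ← 0°
rotate_crank_by(-58°): θ ← 0° -58° = -58°
rotate_crank_by(+63°): θ ← -58° +63° = 5°
rotate_crank_by(-61°): θ ← 5° -61° = -56°
rotate_crank_by(+28°): θ ← -56° +28° = -28°
rotate_crank_by(+83°): θ ← -28° +83° = 55°
rotate_crank_by(+40°): θ ← 55° +40° = 95°
rotate_crank_by(+14°): θ ← 95° +14° = 109°
crank pin P = (r cos θ, r sin θ) = (-12.371590, 35.929706)
h = r sin θ − e = 35.929706 − 5 = 30.929706
sin φ = h / L = 30.929706 / 232 = 0.13331770
φ = arcsin(0.13331770) = 7.661352°

7.6614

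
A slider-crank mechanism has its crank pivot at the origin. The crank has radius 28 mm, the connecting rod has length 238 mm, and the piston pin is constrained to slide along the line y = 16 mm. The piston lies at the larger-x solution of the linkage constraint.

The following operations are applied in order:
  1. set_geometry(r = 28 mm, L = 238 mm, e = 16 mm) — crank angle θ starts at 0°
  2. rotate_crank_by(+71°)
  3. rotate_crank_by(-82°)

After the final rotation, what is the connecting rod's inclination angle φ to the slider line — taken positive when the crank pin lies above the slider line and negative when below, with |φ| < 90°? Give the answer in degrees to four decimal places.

-5.1449

set_geometry: r = 28 mm, L = 238 mm, e = 16 mm; θ ← 0°
rotate_crank_by(+71°): θ ← 0° +71° = 71°
rotate_crank_by(-82°): θ ← 71° -82° = -11°
crank pin P = (r cos θ, r sin θ) = (27.485561, -5.342652)
h = r sin θ − e = -5.342652 − 16 = -21.342652
sin φ = h / L = -21.342652 / 238 = -0.08967501
φ = arcsin(-0.08967501) = -5.144911°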